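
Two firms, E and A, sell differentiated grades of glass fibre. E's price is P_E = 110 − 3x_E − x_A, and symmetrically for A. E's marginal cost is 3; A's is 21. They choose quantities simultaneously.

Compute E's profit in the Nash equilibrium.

Firm E's profit: π = x_E(110 − 3x_E − x_A) − 3x_E.
∂π/∂x_E = 107 − 6x_E − x_A = 0 ⇒ x_E = 107/6 − (1/6)x_A.
Similarly x_A = 89/6 − (1/6)x_E.
Solving the two reaction functions simultaneously: (1 − (−1/6)(−1/6))x_E = 107/6 − (1/6)·(89/6), so (35/36)x_E = 553/36 and x_E = 15.8.
Then x_A = 89/6 − (1/6)·15.8 = 12.2.
P_E = 110 − 3·15.8 − 12.2 = 50.4.
Profit = (50.4 − 3)·15.8 = 748.92.

748.92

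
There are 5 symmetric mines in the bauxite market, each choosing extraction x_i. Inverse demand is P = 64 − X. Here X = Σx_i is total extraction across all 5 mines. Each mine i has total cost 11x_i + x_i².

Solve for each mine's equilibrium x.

6.625

A representative mine's profit is π_i = x_i(64 − X) − 11x_i − x_i², with X = x_i + Σ_{j≠i} x_j.
First-order condition: 53 − 4x_i − Σ_{j≠i} x_j = 0.
Imposing symmetry (x_j = x for all j) turns Σ_{j≠i} x_j into 4x, so 53 = 8x and x = 6.625.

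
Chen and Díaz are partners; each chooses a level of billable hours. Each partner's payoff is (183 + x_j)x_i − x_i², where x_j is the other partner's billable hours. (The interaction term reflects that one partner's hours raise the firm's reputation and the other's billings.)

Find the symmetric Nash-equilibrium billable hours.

183

Chen's payoff is (183 + x_D)x_C − x_C².
∂π/∂x_C = 183 + x_D − 2x_C = 0, so x_C = 91.5 + 0.5x_D.
The game is symmetric, so in equilibrium x_D = x_C: the reaction function gives 0.5x_C = 91.5, hence x_C = 183.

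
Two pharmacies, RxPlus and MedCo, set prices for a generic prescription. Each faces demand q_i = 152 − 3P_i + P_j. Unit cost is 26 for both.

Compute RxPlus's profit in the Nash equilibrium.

RxPlus's profit: π = (P_{RxPlus} − 26)(152 − 3P_{RxPlus} + P_{MedCo}).
∂π/∂P_{RxPlus} = 230 − 6P_{RxPlus} + P_{MedCo} = 0 ⇒ P_{RxPlus} = 115/3 + (1/6)P_{MedCo}.
The game is symmetric, so in equilibrium P_{MedCo} = P_{RxPlus}: the reaction function gives (5/6)P_{RxPlus} = 115/3, hence P_{RxPlus} = 46.
q_{RxPlus} = 152 − 3·46 + 46 = 60.
Profit = (46 − 26)·60 = 1200.

1200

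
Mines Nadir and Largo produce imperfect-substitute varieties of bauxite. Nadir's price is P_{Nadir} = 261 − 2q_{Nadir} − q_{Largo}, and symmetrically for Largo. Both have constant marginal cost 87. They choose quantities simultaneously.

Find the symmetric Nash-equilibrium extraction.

34.8

Mine Nadir's profit: π = q_{Nadir}(261 − 2q_{Nadir} − q_{Largo}) − 87q_{Nadir}.
∂π/∂q_{Nadir} = 174 − 4q_{Nadir} − q_{Largo} = 0 ⇒ q_{Nadir} = 43.5 − 0.25q_{Largo}.
By symmetry q_{Largo} = q_{Nadir}; substituting into the reaction function, 1.25q_{Nadir} = 43.5 and q_{Nadir} = 34.8.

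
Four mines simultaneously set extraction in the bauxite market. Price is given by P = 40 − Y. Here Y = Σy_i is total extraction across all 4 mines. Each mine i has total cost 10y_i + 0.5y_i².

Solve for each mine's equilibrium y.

5

A representative mine's profit is π_i = y_i(40 − Y) − 10y_i − 0.5y_i², with Y = y_i + Σ_{j≠i} y_j.
First-order condition: 30 − 3y_i − Σ_{j≠i} y_j = 0.
With identical mines, set every y_j = y: then 30 − 3y − 3y = 0, i.e. y = 30/6 = 5.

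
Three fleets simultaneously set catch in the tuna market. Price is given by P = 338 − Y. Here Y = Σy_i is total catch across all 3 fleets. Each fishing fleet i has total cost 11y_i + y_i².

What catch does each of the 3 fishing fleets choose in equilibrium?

54.5

A representative fishing fleet's profit is π_i = y_i(338 − Y) − 11y_i − y_i², with Y = y_i + Σ_{j≠i} y_j.
First-order condition: 327 − 4y_i − Σ_{j≠i} y_j = 0.
In a symmetric equilibrium every fishing fleet chooses the same y, so Σ_{j≠i} y_j = 2y. The condition becomes 327 − 6y = 0, giving y = 327/6 = 54.5.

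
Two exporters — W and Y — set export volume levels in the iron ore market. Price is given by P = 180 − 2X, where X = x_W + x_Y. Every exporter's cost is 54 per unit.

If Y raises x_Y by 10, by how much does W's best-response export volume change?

Exporter W's profit: π = x_W(180 − 2(x_W + x_Y)) − 54x_W.
∂π/∂x_W = 126 − 4x_W − 2x_Y = 0, so x_W = 31.5 − 0.5x_Y.
The reaction-function slope is −0.5, so a 10-unit rise in x_Y moves x_W by −0.5 × 10 = −5. W's best response falls — the actions are strategic substitutes.

-5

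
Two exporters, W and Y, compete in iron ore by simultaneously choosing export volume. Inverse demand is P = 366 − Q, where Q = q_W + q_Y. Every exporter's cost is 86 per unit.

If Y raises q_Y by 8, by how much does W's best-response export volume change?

Exporter W's profit: π = q_W(366 − (q_W + q_Y)) − 86q_W.
∂π/∂q_W = 280 − 2q_W − q_Y = 0, so q_W = 140 − 0.5q_Y.
The reaction-function slope is −0.5, so an 8-unit rise in q_Y moves q_W by −0.5 × 8 = −4. W's best response falls — the actions are strategic substitutes.

-4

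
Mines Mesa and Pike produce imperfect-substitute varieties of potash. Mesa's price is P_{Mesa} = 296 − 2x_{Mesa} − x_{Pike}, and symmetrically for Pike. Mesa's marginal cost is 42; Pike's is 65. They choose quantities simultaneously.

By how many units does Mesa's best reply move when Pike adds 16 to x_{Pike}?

-4

Mine Mesa's profit: π = x_{Mesa}(296 − 2x_{Mesa} − x_{Pike}) − 42x_{Mesa}.
∂π/∂x_{Mesa} = 254 − 4x_{Mesa} − x_{Pike} = 0 ⇒ x_{Mesa} = 63.5 − 0.25x_{Pike}.
The reaction-function slope is −0.25, so a 16-unit rise in x_{Pike} moves x_{Mesa} by −0.25 × 16 = −4. Mesa's best response falls — the actions are strategic substitutes.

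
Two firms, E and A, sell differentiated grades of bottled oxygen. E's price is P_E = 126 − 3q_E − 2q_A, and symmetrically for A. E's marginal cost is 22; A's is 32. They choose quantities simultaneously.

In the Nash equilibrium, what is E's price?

62.875

Firm E's profit: π = q_E(126 − 3q_E − 2q_A) − 22q_E.
∂π/∂q_E = 104 − 6q_E − 2q_A = 0 ⇒ q_E = 52/3 − (1/3)q_A.
Similarly q_A = 47/3 − (1/3)q_E.
Plugging q_A into E's best response: q_E = 52/3 − (1/3)(47/3 − (1/3)q_E) ⇒ (8/9)q_E = 109/9, so q_E = 13.625.
Then q_A = 47/3 − (1/3)·13.625 = 11.125.
P_E = 126 − 3·13.625 − 2·11.125 = 62.875.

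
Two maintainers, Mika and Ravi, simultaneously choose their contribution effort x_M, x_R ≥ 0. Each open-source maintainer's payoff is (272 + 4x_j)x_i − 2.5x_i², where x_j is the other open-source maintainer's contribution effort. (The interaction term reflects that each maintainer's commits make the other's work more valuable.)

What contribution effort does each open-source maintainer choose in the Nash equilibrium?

Mika's payoff is (272 + 4x_R)x_M − 2.5x_M².
∂π/∂x_M = 272 + 4x_R − 5x_M = 0, so x_M = 54.4 + 0.8x_R.
By symmetry x_R = x_M; substituting into the reaction function, 0.2x_M = 54.4 and x_M = 272.

272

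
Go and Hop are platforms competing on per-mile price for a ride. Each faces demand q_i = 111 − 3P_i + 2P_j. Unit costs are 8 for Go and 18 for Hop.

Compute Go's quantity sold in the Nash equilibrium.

Go's profit: π = (P_{Go} − 8)(111 − 3P_{Go} + 2P_{Hop}).
∂π/∂P_{Go} = 135 − 6P_{Go} + 2P_{Hop} = 0 ⇒ P_{Go} = 22.5 + (1/3)P_{Hop}.
Similarly P_{Hop} = 27.5 + (1/3)P_{Go}.
Substituting the second reaction function into the first: P_{Go} = 22.5 + (1/3)(27.5 + (1/3)P_{Go}), which gives (8/9)P_{Go} = 95/3 ⇒ P_{Go} = 35.625.
Then P_{Hop} = 27.5 + (1/3)·35.625 = 39.375.
q_{Go} = 111 − 3·35.625 + 2·39.375 = 82.875.

82.875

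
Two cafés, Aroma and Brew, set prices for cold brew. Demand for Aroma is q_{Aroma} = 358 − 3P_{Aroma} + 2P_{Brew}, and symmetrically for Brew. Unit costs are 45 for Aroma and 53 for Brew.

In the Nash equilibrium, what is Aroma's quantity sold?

239.25

Aroma's profit: π = (P_{Aroma} − 45)(358 − 3P_{Aroma} + 2P_{Brew}).
∂π/∂P_{Aroma} = 493 − 6P_{Aroma} + 2P_{Brew} = 0 ⇒ P_{Aroma} = 493/6 + (1/3)P_{Brew}.
Similarly P_{Brew} = 517/6 + (1/3)P_{Aroma}.
Substituting the second reaction function into the first: P_{Aroma} = 493/6 + (1/3)(517/6 + (1/3)P_{Aroma}), which gives (8/9)P_{Aroma} = 998/9 ⇒ P_{Aroma} = 124.75.
Then P_{Brew} = 517/6 + (1/3)·124.75 = 127.75.
q_{Aroma} = 358 − 3·124.75 + 2·127.75 = 239.25.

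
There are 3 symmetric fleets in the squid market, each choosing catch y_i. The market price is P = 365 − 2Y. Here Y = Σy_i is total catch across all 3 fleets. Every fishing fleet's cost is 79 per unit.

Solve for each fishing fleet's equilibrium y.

A representative fishing fleet's profit is π_i = y_i(365 − 2Y) − 79y_i, with Y = y_i + Σ_{j≠i} y_j.
First-order condition: 286 − 4y_i − 2Σ_{j≠i} y_j = 0.
Imposing symmetry (y_j = y for all j) turns Σ_{j≠i} y_j into 2y, so 286 = 8y and y = 35.75.

35.75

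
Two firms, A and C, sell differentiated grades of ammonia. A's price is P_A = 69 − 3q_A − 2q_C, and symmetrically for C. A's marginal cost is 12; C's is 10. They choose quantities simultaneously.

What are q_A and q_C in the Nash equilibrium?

Firm A's profit: π = q_A(69 − 3q_A − 2q_C) − 12q_A.
∂π/∂q_A = 57 − 6q_A − 2q_C = 0 ⇒ q_A = 9.5 − (1/3)q_C.
Similarly q_C = 59/6 − (1/3)q_A.
Solving the two reaction functions simultaneously: (1 − (−1/3)(−1/3))q_A = 9.5 − (1/3)·(59/6), so (8/9)q_A = 56/9 and q_A = 7.
Then q_C = 59/6 − (1/3)·7 = 7.5.

7, 7.5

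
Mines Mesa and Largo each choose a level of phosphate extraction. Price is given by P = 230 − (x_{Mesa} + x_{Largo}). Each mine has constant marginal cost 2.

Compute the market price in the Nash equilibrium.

Mine Mesa's profit: π = x_{Mesa}(230 − (x_{Mesa} + x_{Largo})) − 2x_{Mesa}.
∂π/∂x_{Mesa} = 228 − 2x_{Mesa} − x_{Largo} = 0, so x_{Mesa} = 114 − 0.5x_{Largo}.
The game is symmetric, so in equilibrium x_{Largo} = x_{Mesa}: the reaction function gives 1.5x_{Mesa} = 114, hence x_{Mesa} = 76.
Equilibrium price: P = 230 − 152 = 78.

78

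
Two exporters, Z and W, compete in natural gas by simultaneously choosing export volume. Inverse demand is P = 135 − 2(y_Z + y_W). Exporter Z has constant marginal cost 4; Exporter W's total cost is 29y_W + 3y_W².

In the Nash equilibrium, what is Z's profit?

1860.5

Exporter Z's profit: π = y_Z(135 − 2(y_Z + y_W)) − 4y_Z.
∂π/∂y_Z = 131 − 4y_Z − 2y_W = 0, so y_Z = 32.75 − 0.5y_W.
For W: ∂π/∂y_W = 106 − 10y_W − 2y_Z = 0 ⇒ y_W = 10.6 − 0.2y_Z.
Solving the two reaction functions simultaneously: (1 − (−0.5)(−0.2))y_Z = 32.75 − 0.5·10.6, so 0.9y_Z = 27.45 and y_Z = 30.5.
Then y_W = 10.6 − 0.2·30.5 = 4.5.
Price P = 135 − 2·35 = 65.
Z's profit: (65 − 4)·30.5 = 1860.5.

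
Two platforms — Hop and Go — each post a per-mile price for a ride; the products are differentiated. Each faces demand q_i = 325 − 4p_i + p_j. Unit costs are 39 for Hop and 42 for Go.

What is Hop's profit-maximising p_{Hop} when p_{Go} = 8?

Hop's profit: π = (p_{Hop} − 39)(325 − 4p_{Hop} + p_{Go}).
∂π/∂p_{Hop} = 481 − 8p_{Hop} + p_{Go} = 0 ⇒ p_{Hop} = 60.125 + 0.125p_{Go}.
At p_{Go} = 8: p_{Hop} = 60.125 + 0.125·8 = 61.125.

61.125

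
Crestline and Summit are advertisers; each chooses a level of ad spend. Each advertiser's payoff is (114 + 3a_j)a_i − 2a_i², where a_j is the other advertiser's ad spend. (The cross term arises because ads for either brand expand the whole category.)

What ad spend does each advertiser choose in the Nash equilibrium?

114

Crestline's payoff is (114 + 3a_S)a_C − 2a_C².
∂π/∂a_C = 114 + 3a_S − 4a_C = 0, so a_C = 28.5 + 0.75a_S.
By symmetry a_S = a_C; substituting into the reaction function, 0.25a_C = 28.5 and a_C = 114.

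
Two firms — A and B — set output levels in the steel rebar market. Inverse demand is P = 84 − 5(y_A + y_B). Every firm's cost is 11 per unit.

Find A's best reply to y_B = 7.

Firm A's profit: π = y_A(84 − 5(y_A + y_B)) − 11y_A.
∂π/∂y_A = 73 − 10y_A − 5y_B = 0, so y_A = 7.3 − 0.5y_B.
At y_B = 7: y_A = 7.3 − 0.5·7 = 3.8.

3.8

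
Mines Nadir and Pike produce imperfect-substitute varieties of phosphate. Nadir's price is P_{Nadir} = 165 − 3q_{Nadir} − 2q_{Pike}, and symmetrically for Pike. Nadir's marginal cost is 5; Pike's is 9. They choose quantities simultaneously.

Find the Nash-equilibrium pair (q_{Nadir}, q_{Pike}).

Mine Nadir's profit: π = q_{Nadir}(165 − 3q_{Nadir} − 2q_{Pike}) − 5q_{Nadir}.
∂π/∂q_{Nadir} = 160 − 6q_{Nadir} − 2q_{Pike} = 0 ⇒ q_{Nadir} = 80/3 − (1/3)q_{Pike}.
Similarly q_{Pike} = 26 − (1/3)q_{Nadir}.
Plugging q_{Pike} into Nadir's best response: q_{Nadir} = 80/3 − (1/3)(26 − (1/3)q_{Nadir}) ⇒ (8/9)q_{Nadir} = 18, so q_{Nadir} = 20.25.
Then q_{Pike} = 26 − (1/3)·20.25 = 19.25.

20.25, 19.25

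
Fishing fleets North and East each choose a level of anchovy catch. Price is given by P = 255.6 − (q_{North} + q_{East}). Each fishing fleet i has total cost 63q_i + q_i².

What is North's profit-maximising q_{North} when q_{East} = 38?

Fishing fleet North's profit: π = q_{North}(255.6 − (q_{North} + q_{East})) − 63q_{North} − q_{North}².
∂π/∂q_{North} = 192.6 − 4q_{North} − q_{East} = 0, so q_{North} = 48.15 − 0.25q_{East}.
At q_{East} = 38: q_{North} = 48.15 − 0.25·38 = 38.65.

38.65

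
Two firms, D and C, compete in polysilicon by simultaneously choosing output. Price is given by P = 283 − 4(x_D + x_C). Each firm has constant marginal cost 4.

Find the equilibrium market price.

Firm D's profit: π = x_D(283 − 4(x_D + x_C)) − 4x_D.
∂π/∂x_D = 279 − 8x_D − 4x_C = 0, so x_D = 34.875 − 0.5x_C.
The game is symmetric, so in equilibrium x_C = x_D: the reaction function gives 1.5x_D = 34.875, hence x_D = 23.25.
Equilibrium price: P = 283 − 4·46.5 = 97.

97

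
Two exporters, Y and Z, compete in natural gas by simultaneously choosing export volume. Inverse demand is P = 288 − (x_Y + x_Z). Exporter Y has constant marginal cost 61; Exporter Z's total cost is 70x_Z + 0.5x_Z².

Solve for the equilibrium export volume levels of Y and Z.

Exporter Y's profit: π = x_Y(288 − (x_Y + x_Z)) − 61x_Y.
∂π/∂x_Y = 227 − 2x_Y − x_Z = 0, so x_Y = 113.5 − 0.5x_Z.
For Z: ∂π/∂x_Z = 218 − 3x_Z − x_Y = 0 ⇒ x_Z = 218/3 − (1/3)x_Y.
Solving the two reaction functions simultaneously: (1 − (−0.5)(−1/3))x_Y = 113.5 − 0.5·(218/3), so (5/6)x_Y = 463/6 and x_Y = 92.6.
Then x_Z = 218/3 − (1/3)·92.6 = 41.8.

92.6, 41.8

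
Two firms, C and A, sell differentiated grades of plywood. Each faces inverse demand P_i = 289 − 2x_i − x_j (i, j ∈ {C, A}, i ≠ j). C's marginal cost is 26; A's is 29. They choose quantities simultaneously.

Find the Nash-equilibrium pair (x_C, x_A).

52.8, 51.8

Firm C's profit: π = x_C(289 − 2x_C − x_A) − 26x_C.
∂π/∂x_C = 263 − 4x_C − x_A = 0 ⇒ x_C = 65.75 − 0.25x_A.
Similarly x_A = 65 − 0.25x_C.
Plugging x_A into C's best response: x_C = 65.75 − 0.25(65 − 0.25x_C) ⇒ 0.9375x_C = 49.5, so x_C = 52.8.
Then x_A = 65 − 0.25·52.8 = 51.8.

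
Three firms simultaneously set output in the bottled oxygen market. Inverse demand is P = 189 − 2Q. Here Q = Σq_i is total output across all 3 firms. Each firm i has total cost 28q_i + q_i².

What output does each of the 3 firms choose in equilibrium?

16.1

A representative firm's profit is π_i = q_i(189 − 2Q) − 28q_i − q_i², with Q = q_i + Σ_{j≠i} q_j.
First-order condition: 161 − 6q_i − 2Σ_{j≠i} q_j = 0.
In a symmetric equilibrium every firm chooses the same q, so Σ_{j≠i} q_j = 2q. The condition becomes 161 − 10q = 0, giving q = 161/10 = 16.1.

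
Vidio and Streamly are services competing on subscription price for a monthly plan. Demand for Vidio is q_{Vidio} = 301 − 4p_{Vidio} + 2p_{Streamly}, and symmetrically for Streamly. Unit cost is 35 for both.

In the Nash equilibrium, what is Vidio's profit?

Vidio's profit: π = (p_{Vidio} − 35)(301 − 4p_{Vidio} + 2p_{Streamly}).
∂π/∂p_{Vidio} = 441 − 8p_{Vidio} + 2p_{Streamly} = 0 ⇒ p_{Vidio} = 55.125 + 0.25p_{Streamly}.
By symmetry p_{Streamly} = p_{Vidio}; substituting into the reaction function, 0.75p_{Vidio} = 55.125 and p_{Vidio} = 73.5.
q_{Vidio} = 301 − 4·73.5 + 2·73.5 = 154.
Profit = (73.5 − 35)·154 = 5929.

5929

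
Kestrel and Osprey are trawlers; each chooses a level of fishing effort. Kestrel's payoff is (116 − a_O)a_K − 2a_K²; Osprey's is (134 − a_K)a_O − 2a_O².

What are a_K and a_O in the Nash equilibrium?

22, 28

Expanding Kestrel's payoff: 116a_K − a_Oa_K − 2a_K².
∂π/∂a_K = 116 − a_O − 4a_K = 0, so a_K = 29 − 0.25a_O.
Likewise for Osprey: a_O = 33.5 − 0.25a_K.
Substituting the second reaction function into the first: a_K = 29 − 0.25(33.5 − 0.25a_K), which gives 0.9375a_K = 20.625 ⇒ a_K = 22.
Then a_O = 33.5 − 0.25·22 = 28.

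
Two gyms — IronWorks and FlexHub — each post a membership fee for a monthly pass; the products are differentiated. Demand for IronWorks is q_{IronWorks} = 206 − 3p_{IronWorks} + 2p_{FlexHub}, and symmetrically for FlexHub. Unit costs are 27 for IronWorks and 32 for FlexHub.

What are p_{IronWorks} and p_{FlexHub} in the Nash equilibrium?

72.6875, 74.5625

IronWorks's profit: π = (p_{IronWorks} − 27)(206 − 3p_{IronWorks} + 2p_{FlexHub}).
∂π/∂p_{IronWorks} = 287 − 6p_{IronWorks} + 2p_{FlexHub} = 0 ⇒ p_{IronWorks} = 287/6 + (1/3)p_{FlexHub}.
Similarly p_{FlexHub} = 151/3 + (1/3)p_{IronWorks}.
Plugging p_{FlexHub} into IronWorks's best response: p_{IronWorks} = 287/6 + (1/3)(151/3 + (1/3)p_{IronWorks}) ⇒ (8/9)p_{IronWorks} = 1163/18, so p_{IronWorks} = 72.6875.
Then p_{FlexHub} = 151/3 + (1/3)·72.6875 = 74.5625.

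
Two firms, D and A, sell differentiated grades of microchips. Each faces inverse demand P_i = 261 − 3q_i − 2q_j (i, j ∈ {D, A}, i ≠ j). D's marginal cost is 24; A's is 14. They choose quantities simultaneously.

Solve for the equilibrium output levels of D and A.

29, 31.5

Firm D's profit: π = q_D(261 − 3q_D − 2q_A) − 24q_D.
∂π/∂q_D = 237 − 6q_D − 2q_A = 0 ⇒ q_D = 39.5 − (1/3)q_A.
Similarly q_A = 247/6 − (1/3)q_D.
Plugging q_A into D's best response: q_D = 39.5 − (1/3)(247/6 − (1/3)q_D) ⇒ (8/9)q_D = 232/9, so q_D = 29.
Then q_A = 247/6 − (1/3)·29 = 31.5.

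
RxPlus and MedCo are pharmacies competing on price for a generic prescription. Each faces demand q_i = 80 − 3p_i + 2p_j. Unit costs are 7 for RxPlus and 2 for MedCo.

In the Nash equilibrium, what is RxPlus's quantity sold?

RxPlus's profit: π = (p_{RxPlus} − 7)(80 − 3p_{RxPlus} + 2p_{MedCo}).
∂π/∂p_{RxPlus} = 101 − 6p_{RxPlus} + 2p_{MedCo} = 0 ⇒ p_{RxPlus} = 101/6 + (1/3)p_{MedCo}.
Similarly p_{MedCo} = 43/3 + (1/3)p_{RxPlus}.
Plugging p_{MedCo} into RxPlus's best response: p_{RxPlus} = 101/6 + (1/3)(43/3 + (1/3)p_{RxPlus}) ⇒ (8/9)p_{RxPlus} = 389/18, so p_{RxPlus} = 24.3125.
Then p_{MedCo} = 43/3 + (1/3)·24.3125 = 22.4375.
q_{RxPlus} = 80 − 3·24.3125 + 2·22.4375 = 51.9375.

51.9375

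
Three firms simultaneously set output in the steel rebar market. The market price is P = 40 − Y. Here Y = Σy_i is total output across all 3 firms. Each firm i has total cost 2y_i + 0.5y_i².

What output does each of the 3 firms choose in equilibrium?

A representative firm's profit is π_i = y_i(40 − Y) − 2y_i − 0.5y_i², with Y = y_i + Σ_{j≠i} y_j.
First-order condition: 38 − 3y_i − Σ_{j≠i} y_j = 0.
Imposing symmetry (y_j = y for all j) turns Σ_{j≠i} y_j into 2y, so 38 = 5y and y = 7.6.

7.6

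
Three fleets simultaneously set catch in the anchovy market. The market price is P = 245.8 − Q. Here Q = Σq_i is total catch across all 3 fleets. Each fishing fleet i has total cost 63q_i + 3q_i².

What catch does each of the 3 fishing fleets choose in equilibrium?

A representative fishing fleet's profit is π_i = q_i(245.8 − Q) − 63q_i − 3q_i², with Q = q_i + Σ_{j≠i} q_j.
First-order condition: 182.8 − 8q_i − Σ_{j≠i} q_j = 0.
Imposing symmetry (q_j = q for all j) turns Σ_{j≠i} q_j into 2q, so 182.8 = 10q and q = 18.28.

18.28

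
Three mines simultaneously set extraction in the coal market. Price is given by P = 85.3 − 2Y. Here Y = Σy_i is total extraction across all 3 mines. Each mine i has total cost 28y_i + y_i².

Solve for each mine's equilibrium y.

A representative mine's profit is π_i = y_i(85.3 − 2Y) − 28y_i − y_i², with Y = y_i + Σ_{j≠i} y_j.
First-order condition: 57.3 − 6y_i − 2Σ_{j≠i} y_j = 0.
In a symmetric equilibrium every mine chooses the same y, so Σ_{j≠i} y_j = 2y. The condition becomes 57.3 − 10y = 0, giving y = 57.3/10 = 5.73.

5.73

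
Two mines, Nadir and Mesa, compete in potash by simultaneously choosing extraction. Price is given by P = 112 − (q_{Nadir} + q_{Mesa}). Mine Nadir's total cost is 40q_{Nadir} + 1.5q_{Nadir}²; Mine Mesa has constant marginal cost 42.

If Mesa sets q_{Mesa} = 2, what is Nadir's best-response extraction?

Mine Nadir's profit: π = q_{Nadir}(112 − (q_{Nadir} + q_{Mesa})) − 40q_{Nadir} − 1.5q_{Nadir}².
∂π/∂q_{Nadir} = 72 − 5q_{Nadir} − q_{Mesa} = 0, so q_{Nadir} = 14.4 − 0.2q_{Mesa}.
At q_{Mesa} = 2: q_{Nadir} = 14.4 − 0.2·2 = 14.

14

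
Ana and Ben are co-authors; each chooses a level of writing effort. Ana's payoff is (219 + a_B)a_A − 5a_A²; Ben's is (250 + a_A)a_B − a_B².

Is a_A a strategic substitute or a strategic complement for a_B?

strategic complements

Expanding Ana's payoff: 219a_A + a_Ba_A − 5a_A².
∂π/∂a_A = 219 + a_B − 10a_A = 0, so a_A = 21.9 + 0.1a_B.
The best-response slope da_A/da_B = 0.1 > 0: the reaction function is upward-sloping, so the choices are strategic complements.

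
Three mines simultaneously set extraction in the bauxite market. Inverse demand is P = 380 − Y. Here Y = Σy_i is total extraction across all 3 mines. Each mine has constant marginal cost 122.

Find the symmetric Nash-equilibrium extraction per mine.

A representative mine's profit is π_i = y_i(380 − Y) − 122y_i, with Y = y_i + Σ_{j≠i} y_j.
First-order condition: 258 − 2y_i − Σ_{j≠i} y_j = 0.
In a symmetric equilibrium every mine chooses the same y, so Σ_{j≠i} y_j = 2y. The condition becomes 258 − 4y = 0, giving y = 258/4 = 64.5.

64.5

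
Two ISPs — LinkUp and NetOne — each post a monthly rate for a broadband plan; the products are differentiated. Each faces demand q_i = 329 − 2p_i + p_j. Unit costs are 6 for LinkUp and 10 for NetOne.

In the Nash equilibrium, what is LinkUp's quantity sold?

LinkUp's profit: π = (p_{LinkUp} − 6)(329 − 2p_{LinkUp} + p_{NetOne}).
∂π/∂p_{LinkUp} = 341 − 4p_{LinkUp} + p_{NetOne} = 0 ⇒ p_{LinkUp} = 85.25 + 0.25p_{NetOne}.
Similarly p_{NetOne} = 87.25 + 0.25p_{LinkUp}.
Substituting the second reaction function into the first: p_{LinkUp} = 85.25 + 0.25(87.25 + 0.25p_{LinkUp}), which gives 0.9375p_{LinkUp} = 107.0625 ⇒ p_{LinkUp} = 114.2.
Then p_{NetOne} = 87.25 + 0.25·114.2 = 115.8.
q_{LinkUp} = 329 − 2·114.2 + 115.8 = 216.4.

216.4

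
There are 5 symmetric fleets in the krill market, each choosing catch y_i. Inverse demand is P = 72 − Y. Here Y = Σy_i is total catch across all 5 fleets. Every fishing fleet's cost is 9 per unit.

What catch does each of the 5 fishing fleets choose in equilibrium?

10.5

A representative fishing fleet's profit is π_i = y_i(72 − Y) − 9y_i, with Y = y_i + Σ_{j≠i} y_j.
First-order condition: 63 − 2y_i − Σ_{j≠i} y_j = 0.
In a symmetric equilibrium every fishing fleet chooses the same y, so Σ_{j≠i} y_j = 4y. The condition becomes 63 − 6y = 0, giving y = 63/6 = 10.5.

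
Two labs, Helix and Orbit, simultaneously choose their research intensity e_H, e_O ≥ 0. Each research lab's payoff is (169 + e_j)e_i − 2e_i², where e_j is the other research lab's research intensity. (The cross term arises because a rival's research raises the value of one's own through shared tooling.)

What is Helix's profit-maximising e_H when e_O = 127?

Helix's payoff is (169 + e_O)e_H − 2e_H².
∂π/∂e_H = 169 + e_O − 4e_H = 0, so e_H = 42.25 + 0.25e_O.
At e_O = 127: e_H = 42.25 + 0.25·127 = 74.

74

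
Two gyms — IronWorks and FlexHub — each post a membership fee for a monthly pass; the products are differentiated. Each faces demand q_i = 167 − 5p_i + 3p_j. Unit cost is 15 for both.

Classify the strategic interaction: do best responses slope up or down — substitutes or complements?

strategic complements

IronWorks's profit: π = (p_{IronWorks} − 15)(167 − 5p_{IronWorks} + 3p_{FlexHub}).
∂π/∂p_{IronWorks} = 242 − 10p_{IronWorks} + 3p_{FlexHub} = 0 ⇒ p_{IronWorks} = 24.2 + 0.3p_{FlexHub}.
The best-response slope dp_{IronWorks}/dp_{FlexHub} = 0.3 > 0: the reaction function is upward-sloping, so the choices are strategic complements.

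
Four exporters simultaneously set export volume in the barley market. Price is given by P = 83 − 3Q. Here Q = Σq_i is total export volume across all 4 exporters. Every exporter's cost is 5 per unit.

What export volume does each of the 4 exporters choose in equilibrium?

5.2

A representative exporter's profit is π_i = q_i(83 − 3Q) − 5q_i, with Q = q_i + Σ_{j≠i} q_j.
First-order condition: 78 − 6q_i − 3Σ_{j≠i} q_j = 0.
In a symmetric equilibrium every exporter chooses the same q, so Σ_{j≠i} q_j = 3q. The condition becomes 78 − 15q = 0, giving q = 78/15 = 5.2.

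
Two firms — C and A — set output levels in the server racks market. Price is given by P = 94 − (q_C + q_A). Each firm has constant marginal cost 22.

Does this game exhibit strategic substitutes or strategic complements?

Firm C's profit: π = q_C(94 − (q_C + q_A)) − 22q_C.
∂π/∂q_C = 72 − 2q_C − q_A = 0, so q_C = 36 − 0.5q_A.
The best-response slope dq_C/dq_A = −0.5 < 0: the reaction function is downward-sloping, so the choices are strategic substitutes.

strategic substitutes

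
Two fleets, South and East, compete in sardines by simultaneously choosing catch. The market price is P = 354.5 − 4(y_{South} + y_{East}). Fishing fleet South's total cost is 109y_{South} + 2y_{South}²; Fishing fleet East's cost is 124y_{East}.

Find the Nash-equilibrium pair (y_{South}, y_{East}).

13.025, 22.3

Fishing fleet South's profit: π = y_{South}(354.5 − 4(y_{South} + y_{East})) − 109y_{South} − 2y_{South}².
∂π/∂y_{South} = 245.5 − 12y_{South} − 4y_{East} = 0, so y_{South} = 491/24 − (1/3)y_{East}.
For East: ∂π/∂y_{East} = 230.5 − 8y_{East} − 4y_{South} = 0 ⇒ y_{East} = 28.8125 − 0.5y_{South}.
Plugging y_{East} into South's best response: y_{South} = 491/24 − (1/3)(28.8125 − 0.5y_{South}) ⇒ (5/6)y_{South} = 521/48, so y_{South} = 13.025.
Then y_{East} = 28.8125 − 0.5·13.025 = 22.3.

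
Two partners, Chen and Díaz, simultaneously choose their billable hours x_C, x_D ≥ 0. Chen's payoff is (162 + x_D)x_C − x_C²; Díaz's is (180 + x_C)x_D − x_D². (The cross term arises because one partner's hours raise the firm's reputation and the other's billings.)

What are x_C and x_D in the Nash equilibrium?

Expanding Chen's payoff: 162x_C + x_Dx_C − x_C².
∂π/∂x_C = 162 + x_D − 2x_C = 0, so x_C = 81 + 0.5x_D.
Likewise for Díaz: x_D = 90 + 0.5x_C.
Substituting the second reaction function into the first: x_C = 81 + 0.5(90 + 0.5x_C), which gives 0.75x_C = 126 ⇒ x_C = 168.
Then x_D = 90 + 0.5·168 = 174.

168, 174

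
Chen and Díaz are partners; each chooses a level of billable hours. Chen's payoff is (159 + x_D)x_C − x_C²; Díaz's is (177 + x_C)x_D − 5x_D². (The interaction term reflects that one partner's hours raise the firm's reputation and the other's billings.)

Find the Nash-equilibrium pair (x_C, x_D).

Expanding Chen's payoff: 159x_C + x_Dx_C − x_C².
∂π/∂x_C = 159 + x_D − 2x_C = 0, so x_C = 79.5 + 0.5x_D.
Likewise for Díaz: x_D = 17.7 + 0.1x_C.
Substituting the second reaction function into the first: x_C = 79.5 + 0.5(17.7 + 0.1x_C), which gives 0.95x_C = 88.35 ⇒ x_C = 93.
Then x_D = 17.7 + 0.1·93 = 27.

93, 27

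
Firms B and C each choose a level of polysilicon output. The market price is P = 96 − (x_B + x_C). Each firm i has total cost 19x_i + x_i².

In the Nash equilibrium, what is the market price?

65.2

Firm B's profit: π = x_B(96 − (x_B + x_C)) − 19x_B − x_B².
∂π/∂x_B = 77 − 4x_B − x_C = 0, so x_B = 19.25 − 0.25x_C.
By symmetry x_C = x_B; substituting into the reaction function, 1.25x_B = 19.25 and x_B = 15.4.
Equilibrium price: P = 96 − 30.8 = 65.2.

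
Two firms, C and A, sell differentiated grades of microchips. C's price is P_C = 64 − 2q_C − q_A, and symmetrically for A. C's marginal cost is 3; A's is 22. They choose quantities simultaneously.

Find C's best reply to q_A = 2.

Firm C's profit: π = q_C(64 − 2q_C − q_A) − 3q_C.
∂π/∂q_C = 61 − 4q_C − q_A = 0 ⇒ q_C = 15.25 − 0.25q_A.
At q_A = 2: q_C = 15.25 − 0.25·2 = 14.75.

14.75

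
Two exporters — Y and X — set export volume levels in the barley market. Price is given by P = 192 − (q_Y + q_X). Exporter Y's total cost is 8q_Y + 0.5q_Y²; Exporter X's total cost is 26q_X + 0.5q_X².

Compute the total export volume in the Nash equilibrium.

87.5

Exporter Y's profit: π = q_Y(192 − (q_Y + q_X)) − 8q_Y − 0.5q_Y².
∂π/∂q_Y = 184 − 3q_Y − q_X = 0, so q_Y = 184/3 − (1/3)q_X.
By the same steps for X: q_X = 166/3 − (1/3)q_Y.
Plugging q_X into Y's best response: q_Y = 184/3 − (1/3)(166/3 − (1/3)q_Y) ⇒ (8/9)q_Y = 386/9, so q_Y = 48.25.
Then q_X = 166/3 − (1/3)·48.25 = 39.25.
Total export volume: 48.25 + 39.25 = 87.5.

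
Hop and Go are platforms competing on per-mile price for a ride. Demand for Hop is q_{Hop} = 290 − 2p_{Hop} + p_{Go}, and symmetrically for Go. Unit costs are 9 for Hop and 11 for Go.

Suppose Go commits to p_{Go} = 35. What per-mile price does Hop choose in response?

85.75

Hop's profit: π = (p_{Hop} − 9)(290 − 2p_{Hop} + p_{Go}).
∂π/∂p_{Hop} = 308 − 4p_{Hop} + p_{Go} = 0 ⇒ p_{Hop} = 77 + 0.25p_{Go}.
At p_{Go} = 35: p_{Hop} = 77 + 0.25·35 = 85.75.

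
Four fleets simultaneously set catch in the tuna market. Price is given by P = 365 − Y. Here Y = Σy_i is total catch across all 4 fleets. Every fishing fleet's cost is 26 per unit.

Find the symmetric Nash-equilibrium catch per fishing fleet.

67.8

A representative fishing fleet's profit is π_i = y_i(365 − Y) − 26y_i, with Y = y_i + Σ_{j≠i} y_j.
First-order condition: 339 − 2y_i − Σ_{j≠i} y_j = 0.
Imposing symmetry (y_j = y for all j) turns Σ_{j≠i} y_j into 3y, so 339 = 5y and y = 67.8.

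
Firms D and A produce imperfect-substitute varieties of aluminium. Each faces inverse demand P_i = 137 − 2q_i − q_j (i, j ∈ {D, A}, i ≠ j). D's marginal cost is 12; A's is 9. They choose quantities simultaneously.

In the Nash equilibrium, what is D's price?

61.6

Firm D's profit: π = q_D(137 − 2q_D − q_A) − 12q_D.
∂π/∂q_D = 125 − 4q_D − q_A = 0 ⇒ q_D = 31.25 − 0.25q_A.
Similarly q_A = 32 − 0.25q_D.
Substituting the second reaction function into the first: q_D = 31.25 − 0.25(32 − 0.25q_D), which gives 0.9375q_D = 23.25 ⇒ q_D = 24.8.
Then q_A = 32 − 0.25·24.8 = 25.8.
P_D = 137 − 2·24.8 − 25.8 = 61.6.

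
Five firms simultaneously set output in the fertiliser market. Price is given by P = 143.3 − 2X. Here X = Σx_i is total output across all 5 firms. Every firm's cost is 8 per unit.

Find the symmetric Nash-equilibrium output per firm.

11.275

A representative firm's profit is π_i = x_i(143.3 − 2X) − 8x_i, with X = x_i + Σ_{j≠i} x_j.
First-order condition: 135.3 − 4x_i − 2Σ_{j≠i} x_j = 0.
In a symmetric equilibrium every firm chooses the same x, so Σ_{j≠i} x_j = 4x. The condition becomes 135.3 − 12x = 0, giving x = 135.3/12 = 11.275.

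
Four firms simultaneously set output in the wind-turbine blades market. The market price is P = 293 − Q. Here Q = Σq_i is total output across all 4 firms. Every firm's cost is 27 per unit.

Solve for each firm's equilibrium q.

53.2

A representative firm's profit is π_i = q_i(293 − Q) − 27q_i, with Q = q_i + Σ_{j≠i} q_j.
First-order condition: 266 − 2q_i − Σ_{j≠i} q_j = 0.
With identical firms, set every q_j = q: then 266 − 2q − 3q = 0, i.e. q = 266/5 = 53.2.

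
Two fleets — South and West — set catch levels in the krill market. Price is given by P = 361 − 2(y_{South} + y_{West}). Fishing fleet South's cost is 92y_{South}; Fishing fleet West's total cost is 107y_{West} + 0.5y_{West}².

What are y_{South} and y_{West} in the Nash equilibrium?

Fishing fleet South's profit: π = y_{South}(361 − 2(y_{South} + y_{West})) − 92y_{South}.
∂π/∂y_{South} = 269 − 4y_{South} − 2y_{West} = 0, so y_{South} = 67.25 − 0.5y_{West}.
For West: ∂π/∂y_{West} = 254 − 5y_{West} − 2y_{South} = 0 ⇒ y_{West} = 50.8 − 0.4y_{South}.
Plugging y_{West} into South's best response: y_{South} = 67.25 − 0.5(50.8 − 0.4y_{South}) ⇒ 0.8y_{South} = 41.85, so y_{South} = 52.3125.
Then y_{West} = 50.8 − 0.4·52.3125 = 29.875.

52.3125, 29.875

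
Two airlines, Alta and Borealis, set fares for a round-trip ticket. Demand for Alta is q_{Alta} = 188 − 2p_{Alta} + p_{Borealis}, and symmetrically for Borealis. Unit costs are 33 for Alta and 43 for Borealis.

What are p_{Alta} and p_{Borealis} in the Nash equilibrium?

86, 90

Alta's profit: π = (p_{Alta} − 33)(188 − 2p_{Alta} + p_{Borealis}).
∂π/∂p_{Alta} = 254 − 4p_{Alta} + p_{Borealis} = 0 ⇒ p_{Alta} = 63.5 + 0.25p_{Borealis}.
Similarly p_{Borealis} = 68.5 + 0.25p_{Alta}.
Plugging p_{Borealis} into Alta's best response: p_{Alta} = 63.5 + 0.25(68.5 + 0.25p_{Alta}) ⇒ 0.9375p_{Alta} = 80.625, so p_{Alta} = 86.
Then p_{Borealis} = 68.5 + 0.25·86 = 90.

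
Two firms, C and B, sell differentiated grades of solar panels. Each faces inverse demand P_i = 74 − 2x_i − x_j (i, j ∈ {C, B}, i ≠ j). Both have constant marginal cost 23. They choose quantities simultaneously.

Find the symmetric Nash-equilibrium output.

10.2

Firm C's profit: π = x_C(74 − 2x_C − x_B) − 23x_C.
∂π/∂x_C = 51 − 4x_C − x_B = 0 ⇒ x_C = 12.75 − 0.25x_B.
Setting x_C = x_B in the reaction function: x_C = 12.75 − 0.25x_C, so x_C = 12.75 / 1.25 = 10.2.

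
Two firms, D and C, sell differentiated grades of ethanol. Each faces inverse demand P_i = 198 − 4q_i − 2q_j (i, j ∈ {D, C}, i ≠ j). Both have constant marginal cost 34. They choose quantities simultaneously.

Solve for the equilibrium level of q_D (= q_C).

16.4

Firm D's profit: π = q_D(198 − 4q_D − 2q_C) − 34q_D.
∂π/∂q_D = 164 − 8q_D − 2q_C = 0 ⇒ q_D = 20.5 − 0.25q_C.
By symmetry q_C = q_D; substituting into the reaction function, 1.25q_D = 20.5 and q_D = 16.4.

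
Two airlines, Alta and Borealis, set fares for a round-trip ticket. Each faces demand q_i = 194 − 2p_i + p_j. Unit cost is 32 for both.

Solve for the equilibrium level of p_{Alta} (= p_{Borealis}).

Alta's profit: π = (p_{Alta} − 32)(194 − 2p_{Alta} + p_{Borealis}).
∂π/∂p_{Alta} = 258 − 4p_{Alta} + p_{Borealis} = 0 ⇒ p_{Alta} = 64.5 + 0.25p_{Borealis}.
The game is symmetric, so in equilibrium p_{Borealis} = p_{Alta}: the reaction function gives 0.75p_{Alta} = 64.5, hence p_{Alta} = 86.

86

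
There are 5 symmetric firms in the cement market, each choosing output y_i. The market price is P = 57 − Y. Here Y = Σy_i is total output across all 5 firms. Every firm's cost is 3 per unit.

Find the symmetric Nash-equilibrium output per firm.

9

A representative firm's profit is π_i = y_i(57 − Y) − 3y_i, with Y = y_i + Σ_{j≠i} y_j.
First-order condition: 54 − 2y_i − Σ_{j≠i} y_j = 0.
Imposing symmetry (y_j = y for all j) turns Σ_{j≠i} y_j into 4y, so 54 = 6y and y = 9.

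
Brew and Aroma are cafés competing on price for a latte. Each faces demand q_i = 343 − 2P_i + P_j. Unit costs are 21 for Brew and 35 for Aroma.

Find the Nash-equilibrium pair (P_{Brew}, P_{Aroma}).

130.2, 135.8

Brew's profit: π = (P_{Brew} − 21)(343 − 2P_{Brew} + P_{Aroma}).
∂π/∂P_{Brew} = 385 − 4P_{Brew} + P_{Aroma} = 0 ⇒ P_{Brew} = 96.25 + 0.25P_{Aroma}.
Similarly P_{Aroma} = 103.25 + 0.25P_{Brew}.
Substituting the second reaction function into the first: P_{Brew} = 96.25 + 0.25(103.25 + 0.25P_{Brew}), which gives 0.9375P_{Brew} = 122.0625 ⇒ P_{Brew} = 130.2.
Then P_{Aroma} = 103.25 + 0.25·130.2 = 135.8.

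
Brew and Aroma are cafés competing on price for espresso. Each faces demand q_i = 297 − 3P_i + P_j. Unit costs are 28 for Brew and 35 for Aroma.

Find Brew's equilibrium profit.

Brew's profit: π = (P_{Brew} − 28)(297 − 3P_{Brew} + P_{Aroma}).
∂π/∂P_{Brew} = 381 − 6P_{Brew} + P_{Aroma} = 0 ⇒ P_{Brew} = 63.5 + (1/6)P_{Aroma}.
Similarly P_{Aroma} = 67 + (1/6)P_{Brew}.
Plugging P_{Aroma} into Brew's best response: P_{Brew} = 63.5 + (1/6)(67 + (1/6)P_{Brew}) ⇒ (35/36)P_{Brew} = 224/3, so P_{Brew} = 76.8.
Then P_{Aroma} = 67 + (1/6)·76.8 = 79.8.
q_{Brew} = 297 − 3·76.8 + 79.8 = 146.4.
Profit = (76.8 − 28)·146.4 = 7144.32.

7144.32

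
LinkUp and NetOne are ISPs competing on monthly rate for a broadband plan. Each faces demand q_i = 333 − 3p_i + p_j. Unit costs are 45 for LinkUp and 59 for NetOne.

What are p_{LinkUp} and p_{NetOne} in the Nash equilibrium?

LinkUp's profit: π = (p_{LinkUp} − 45)(333 − 3p_{LinkUp} + p_{NetOne}).
∂π/∂p_{LinkUp} = 468 − 6p_{LinkUp} + p_{NetOne} = 0 ⇒ p_{LinkUp} = 78 + (1/6)p_{NetOne}.
Similarly p_{NetOne} = 85 + (1/6)p_{LinkUp}.
Plugging p_{NetOne} into LinkUp's best response: p_{LinkUp} = 78 + (1/6)(85 + (1/6)p_{LinkUp}) ⇒ (35/36)p_{LinkUp} = 553/6, so p_{LinkUp} = 94.8.
Then p_{NetOne} = 85 + (1/6)·94.8 = 100.8.

94.8, 100.8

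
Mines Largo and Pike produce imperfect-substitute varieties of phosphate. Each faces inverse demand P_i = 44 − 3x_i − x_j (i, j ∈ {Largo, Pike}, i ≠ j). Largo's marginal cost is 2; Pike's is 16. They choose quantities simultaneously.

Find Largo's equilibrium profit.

122.88

Mine Largo's profit: π = x_{Largo}(44 − 3x_{Largo} − x_{Pike}) − 2x_{Largo}.
∂π/∂x_{Largo} = 42 − 6x_{Largo} − x_{Pike} = 0 ⇒ x_{Largo} = 7 − (1/6)x_{Pike}.
Similarly x_{Pike} = 14/3 − (1/6)x_{Largo}.
Solving the two reaction functions simultaneously: (1 − (−1/6)(−1/6))x_{Largo} = 7 − (1/6)·(14/3), so (35/36)x_{Largo} = 56/9 and x_{Largo} = 6.4.
Then x_{Pike} = 14/3 − (1/6)·6.4 = 3.6.
P_{Largo} = 44 − 3·6.4 − 3.6 = 21.2.
Profit = (21.2 − 2)·6.4 = 122.88.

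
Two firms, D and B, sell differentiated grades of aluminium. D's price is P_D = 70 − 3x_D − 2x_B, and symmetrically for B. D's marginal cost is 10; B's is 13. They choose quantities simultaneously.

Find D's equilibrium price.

Firm D's profit: π = x_D(70 − 3x_D − 2x_B) − 10x_D.
∂π/∂x_D = 60 − 6x_D − 2x_B = 0 ⇒ x_D = 10 − (1/3)x_B.
Similarly x_B = 9.5 − (1/3)x_D.
Plugging x_B into D's best response: x_D = 10 − (1/3)(9.5 − (1/3)x_D) ⇒ (8/9)x_D = 41/6, so x_D = 7.6875.
Then x_B = 9.5 − (1/3)·7.6875 = 6.9375.
P_D = 70 − 3·7.6875 − 2·6.9375 = 33.0625.

33.0625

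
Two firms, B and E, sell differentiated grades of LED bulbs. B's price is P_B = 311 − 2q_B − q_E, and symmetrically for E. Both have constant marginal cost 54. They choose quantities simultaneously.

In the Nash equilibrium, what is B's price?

156.8

Firm B's profit: π = q_B(311 − 2q_B − q_E) − 54q_B.
∂π/∂q_B = 257 − 4q_B − q_E = 0 ⇒ q_B = 64.25 − 0.25q_E.
By symmetry q_E = q_B; substituting into the reaction function, 1.25q_B = 64.25 and q_B = 51.4.
P_B = 311 − 2·51.4 − 51.4 = 156.8.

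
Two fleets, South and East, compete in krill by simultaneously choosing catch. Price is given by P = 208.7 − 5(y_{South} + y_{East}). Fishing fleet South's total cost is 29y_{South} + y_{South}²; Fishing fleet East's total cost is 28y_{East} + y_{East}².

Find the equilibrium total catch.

21.2

Fishing fleet South's profit: π = y_{South}(208.7 − 5(y_{South} + y_{East})) − 29y_{South} − y_{South}².
∂π/∂y_{South} = 179.7 − 12y_{South} − 5y_{East} = 0, so y_{South} = 14.975 − (5/12)y_{East}.
By the same steps for East: y_{East} = 1807/120 − (5/12)y_{South}.
Solving the two reaction functions simultaneously: (1 − (−5/12)(−5/12))y_{South} = 14.975 − (5/12)·(1807/120), so (119/144)y_{South} = 12529/1440 and y_{South} = 737/70.
Then y_{East} = 1807/120 − (5/12)·(737/70) = 747/70.
Total catch: 737/70 + 747/70 = 21.2.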